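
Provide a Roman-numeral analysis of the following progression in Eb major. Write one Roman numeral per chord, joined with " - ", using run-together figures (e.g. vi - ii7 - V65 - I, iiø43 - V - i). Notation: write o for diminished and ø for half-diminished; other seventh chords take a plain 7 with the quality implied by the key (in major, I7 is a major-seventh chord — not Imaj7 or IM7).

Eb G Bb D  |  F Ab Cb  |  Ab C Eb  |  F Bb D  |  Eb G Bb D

I7 - iio - IV - V64 - I7

Eb-G-Bb-D: root Eb is the tonic; major seventh chord there is I7.
F-Ab-Cb: F with this quality isn't in the key; it's iio, borrowed from the parallel minor.
Ab-C-Eb: major triad on Ab = scale degree 4 → IV.
F-Bb-D: root Bb is the dominant; major triad there is V64.
Eb-G-Bb-D has root Eb, degree 1 in Eb major, so I7.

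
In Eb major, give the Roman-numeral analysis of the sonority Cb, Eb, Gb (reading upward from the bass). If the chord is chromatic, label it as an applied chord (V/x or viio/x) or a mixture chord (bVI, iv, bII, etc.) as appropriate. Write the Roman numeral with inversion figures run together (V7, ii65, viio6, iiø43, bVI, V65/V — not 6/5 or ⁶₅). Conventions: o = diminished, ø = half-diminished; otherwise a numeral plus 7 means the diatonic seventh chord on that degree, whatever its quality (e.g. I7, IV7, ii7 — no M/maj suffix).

The pitches Cb-Eb-Gb form a major triad rooted on Cb.
Cb is the lowered sixth degree of Eb major (diatonic 6 would be C). This is a major triad on the lowered sixth degree, borrowed from the parallel minor.

bVI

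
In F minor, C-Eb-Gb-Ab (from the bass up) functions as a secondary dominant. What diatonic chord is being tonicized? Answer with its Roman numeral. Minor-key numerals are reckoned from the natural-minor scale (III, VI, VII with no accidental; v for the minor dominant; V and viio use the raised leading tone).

The chord is a dominant seventh chord on Ab.
A dominant resolves down a perfect fifth: Ab → Db. In F minor, Db is scale degree 6, i.e. VI.

VI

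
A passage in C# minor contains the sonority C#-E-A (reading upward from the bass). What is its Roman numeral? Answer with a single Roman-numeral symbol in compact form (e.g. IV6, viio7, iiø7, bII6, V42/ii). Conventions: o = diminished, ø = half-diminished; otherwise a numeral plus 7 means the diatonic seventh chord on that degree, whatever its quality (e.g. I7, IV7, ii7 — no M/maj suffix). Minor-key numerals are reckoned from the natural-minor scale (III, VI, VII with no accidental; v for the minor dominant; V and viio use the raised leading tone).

VI6

The pitches A-C#-E form a major triad rooted on A.
In C# minor, A is the submediant; the diatonic major triad there is VI.
With C# in the bass the chord is in first inversion, so the figured bass is 6.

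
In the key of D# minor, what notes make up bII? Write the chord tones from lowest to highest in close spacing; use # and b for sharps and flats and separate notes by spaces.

bII is the Neapolitan chord — a major triad on the lowered second degree. In D# minor that root is E.
So the chord is E-G#-B, a major triad.

E G# B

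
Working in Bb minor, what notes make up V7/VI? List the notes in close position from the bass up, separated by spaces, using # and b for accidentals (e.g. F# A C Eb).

V7/VI is a secondary dominant — the dominant seventh of VI. VI in Bb minor is Gb, so the applied chord's root is Db, a perfect fifth above.
Building a dominant seventh chord on Db gives Db-F-Ab-Cb.

Db F Ab Cb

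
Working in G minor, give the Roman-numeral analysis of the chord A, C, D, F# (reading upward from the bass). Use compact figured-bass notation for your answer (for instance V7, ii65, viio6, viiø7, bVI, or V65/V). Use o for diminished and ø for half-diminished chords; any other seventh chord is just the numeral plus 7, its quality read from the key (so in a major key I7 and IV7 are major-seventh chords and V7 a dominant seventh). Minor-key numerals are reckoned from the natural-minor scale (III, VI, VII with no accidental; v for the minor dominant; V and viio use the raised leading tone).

Stacked in thirds the chord is D-F#-A-C: a dominant seventh chord on D.
D is scale degree 5 in G minor, and a dominant seventh chord on that degree is written V7.
With A in the bass the chord is in second inversion, so the figured bass is 43.

V43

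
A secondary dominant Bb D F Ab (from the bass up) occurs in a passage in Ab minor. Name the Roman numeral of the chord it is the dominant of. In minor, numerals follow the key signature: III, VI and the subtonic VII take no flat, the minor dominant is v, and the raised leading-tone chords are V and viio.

V

The chord is a dominant seventh chord on Bb.
A dominant resolves down a perfect fifth: Bb → Eb. In Ab minor, Eb is scale degree 5, i.e. V.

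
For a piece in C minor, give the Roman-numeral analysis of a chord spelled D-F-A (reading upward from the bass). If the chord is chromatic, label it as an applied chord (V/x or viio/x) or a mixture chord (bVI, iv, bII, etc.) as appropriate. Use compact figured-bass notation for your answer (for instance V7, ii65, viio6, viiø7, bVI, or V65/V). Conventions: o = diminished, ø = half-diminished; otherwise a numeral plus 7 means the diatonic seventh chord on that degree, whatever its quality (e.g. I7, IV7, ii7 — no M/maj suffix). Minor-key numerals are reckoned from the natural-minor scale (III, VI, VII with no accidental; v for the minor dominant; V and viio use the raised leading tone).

ii

Stacked in thirds the chord is D-F-A: a minor triad on D.
D is the second degree of C minor. This is the minor supertonic, borrowed from the parallel major (the Dorian ii).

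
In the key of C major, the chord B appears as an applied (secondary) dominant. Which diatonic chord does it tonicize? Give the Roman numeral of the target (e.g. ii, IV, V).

iii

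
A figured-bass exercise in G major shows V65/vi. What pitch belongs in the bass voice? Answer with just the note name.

D#

The applied chord V65/vi is rooted on B: B-D#-F#-A.
The figure 65 means first inversion — the third is in the bass.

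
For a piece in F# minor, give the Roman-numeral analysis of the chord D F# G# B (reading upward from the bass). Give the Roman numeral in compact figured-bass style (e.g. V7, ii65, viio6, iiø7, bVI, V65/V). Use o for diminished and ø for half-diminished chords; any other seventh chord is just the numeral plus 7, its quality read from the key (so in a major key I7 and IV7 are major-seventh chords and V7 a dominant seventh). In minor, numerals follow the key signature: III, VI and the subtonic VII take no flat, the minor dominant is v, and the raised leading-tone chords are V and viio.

iiø43

Stacked in thirds the chord is G#-B-D-F#: a half-diminished seventh chord on G#.
G# is scale degree 2 in F# minor, and a half-diminished seventh chord on that degree is written iiø7.
With D in the bass the chord is in second inversion, so the figured bass is 43.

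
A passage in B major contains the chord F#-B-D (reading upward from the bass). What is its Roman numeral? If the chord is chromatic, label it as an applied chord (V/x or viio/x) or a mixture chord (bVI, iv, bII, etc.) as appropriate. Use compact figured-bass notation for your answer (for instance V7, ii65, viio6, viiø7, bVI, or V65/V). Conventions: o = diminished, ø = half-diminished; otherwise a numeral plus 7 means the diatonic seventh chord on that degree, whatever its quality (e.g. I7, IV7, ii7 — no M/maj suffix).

i64

Stacked in thirds the chord is B-D-F#: a minor triad on B.
B is the first degree of B major. This is the minor tonic, borrowed from the parallel minor.
With F# in the bass the chord is in second inversion, so the figured bass is 64.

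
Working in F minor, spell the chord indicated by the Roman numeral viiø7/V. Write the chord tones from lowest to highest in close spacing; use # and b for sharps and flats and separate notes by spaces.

B D F A

The slash marks an applied leading-tone chord: viio of V. In F minor, V is C, so the leading tone to it is B, a half step below.
Building a half-diminished seventh chord on B gives B-D-F-A.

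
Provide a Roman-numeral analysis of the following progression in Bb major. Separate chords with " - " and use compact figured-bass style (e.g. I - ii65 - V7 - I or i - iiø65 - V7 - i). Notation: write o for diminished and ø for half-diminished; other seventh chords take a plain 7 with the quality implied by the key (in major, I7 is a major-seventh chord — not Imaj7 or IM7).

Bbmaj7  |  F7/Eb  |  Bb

I7 - V42 - I

Bbmaj7 has root Bb, degree 1 in Bb major, so I7.
F7/Eb has root F, degree 5 in Bb major, so V42.
Bb: root Bb is the tonic; major triad there is I.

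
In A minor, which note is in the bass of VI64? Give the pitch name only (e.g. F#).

VI in A minor has root F; the chord is F-A-C.
The figure 64 means second inversion — the fifth is in the bass.

C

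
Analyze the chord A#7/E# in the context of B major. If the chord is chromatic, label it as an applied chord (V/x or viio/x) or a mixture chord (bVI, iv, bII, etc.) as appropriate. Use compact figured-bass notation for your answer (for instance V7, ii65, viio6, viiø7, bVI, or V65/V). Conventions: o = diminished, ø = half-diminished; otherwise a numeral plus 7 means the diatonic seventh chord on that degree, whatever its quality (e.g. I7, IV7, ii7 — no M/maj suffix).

V43/iii

The pitches A#-C##-E#-G# form a dominant seventh chord rooted on A#.
A# is not a diatonic chord root with this quality in B major, but it lies a perfect fifth above D# (iii), so the chord functions as an applied dominant of iii.
With E# in the bass the chord is in second inversion, so the figured bass is 43.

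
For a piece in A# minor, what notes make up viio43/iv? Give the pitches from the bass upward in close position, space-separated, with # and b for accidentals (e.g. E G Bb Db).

The slash marks an applied leading-tone chord: viio of iv. In A# minor, iv is D#, so the leading tone to it is C##, a half step below.
Building a fully diminished seventh chord on C## gives C##-E#-G#-B.
The figured bass 43 indicates second inversion, placing the fifth (G#) in the bass: G#-B-C##-E#.

G# B C## E#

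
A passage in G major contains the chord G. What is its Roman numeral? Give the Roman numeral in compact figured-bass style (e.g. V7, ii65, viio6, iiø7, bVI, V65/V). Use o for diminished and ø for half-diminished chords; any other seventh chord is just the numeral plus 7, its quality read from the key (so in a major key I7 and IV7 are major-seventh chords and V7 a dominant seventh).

The pitches G-B-D form a major triad rooted on G.
G is scale degree 1 in G major, and a major triad on that degree is written I.

I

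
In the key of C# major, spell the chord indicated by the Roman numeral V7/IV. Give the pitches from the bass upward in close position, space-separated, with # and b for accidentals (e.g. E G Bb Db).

V7/IV is a secondary dominant — the dominant seventh of IV. IV in C# major is F#, so the applied chord's root is C#, a perfect fifth above.
Building a dominant seventh chord on C# gives C#-E#-G#-B.

C# E# G# B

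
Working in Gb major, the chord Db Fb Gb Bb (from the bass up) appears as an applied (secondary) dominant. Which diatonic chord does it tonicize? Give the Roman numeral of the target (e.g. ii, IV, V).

The chord is a dominant seventh chord on Gb.
A dominant resolves down a perfect fifth: Gb → Cb. In Gb major, Cb is scale degree 4, i.e. IV.

IV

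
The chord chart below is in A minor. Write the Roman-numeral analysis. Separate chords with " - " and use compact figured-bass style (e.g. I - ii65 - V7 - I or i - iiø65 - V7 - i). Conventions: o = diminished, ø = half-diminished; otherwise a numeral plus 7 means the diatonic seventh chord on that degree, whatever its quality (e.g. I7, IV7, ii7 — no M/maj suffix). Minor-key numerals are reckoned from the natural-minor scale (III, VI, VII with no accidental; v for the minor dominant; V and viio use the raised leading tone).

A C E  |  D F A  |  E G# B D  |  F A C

i - iv - V7 - VI

A-C-E: minor triad on A = scale degree 1 → i.
D-F-A: minor triad on D = scale degree 4 → iv.
E-G#-B-D: dominant seventh chord on E = scale degree 5 → V7.
F-A-C: major triad on F = scale degree 6 → VI.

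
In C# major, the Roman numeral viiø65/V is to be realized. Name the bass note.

The applied chord viiø65/V is rooted on F##: F##-A#-C#-E#.
The figure 65 means first inversion — the third is in the bass.

A#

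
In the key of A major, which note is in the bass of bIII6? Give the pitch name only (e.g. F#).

E

bIII in A major has root C; the chord is C-E-G.
The figure 6 means first inversion — the third is in the bass.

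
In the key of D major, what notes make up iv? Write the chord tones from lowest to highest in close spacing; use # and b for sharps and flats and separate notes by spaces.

G Bb D

iv is the minor subdominant, borrowed from the parallel minor. In D major that root is G.
So the chord is G-Bb-D.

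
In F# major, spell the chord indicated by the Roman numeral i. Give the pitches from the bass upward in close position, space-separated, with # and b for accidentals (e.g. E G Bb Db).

i is the minor tonic, borrowed from the parallel minor. In F# major that root is F#.
So the chord is F#-A-C#, a minor triad.

F# A C#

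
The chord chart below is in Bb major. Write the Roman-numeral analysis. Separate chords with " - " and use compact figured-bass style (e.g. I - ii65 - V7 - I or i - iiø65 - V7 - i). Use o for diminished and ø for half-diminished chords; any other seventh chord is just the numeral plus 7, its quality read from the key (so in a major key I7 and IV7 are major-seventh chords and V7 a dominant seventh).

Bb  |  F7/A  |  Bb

I - V65 - I

Bb has root Bb, degree 1 in Bb major, so I.
F7/A: root F is the dominant; dominant seventh chord there is V65.
Bb: root Bb is the tonic; major triad there is I.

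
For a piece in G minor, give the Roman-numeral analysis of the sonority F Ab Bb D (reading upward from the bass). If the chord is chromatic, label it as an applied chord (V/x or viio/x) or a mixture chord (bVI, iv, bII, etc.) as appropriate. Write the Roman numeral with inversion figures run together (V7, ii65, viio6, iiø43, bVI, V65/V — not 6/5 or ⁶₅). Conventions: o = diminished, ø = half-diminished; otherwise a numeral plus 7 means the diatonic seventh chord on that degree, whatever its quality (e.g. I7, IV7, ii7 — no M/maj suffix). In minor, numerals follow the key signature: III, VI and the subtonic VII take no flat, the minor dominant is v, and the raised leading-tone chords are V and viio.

V43/VI

Stacked in thirds the chord is Bb-D-F-Ab: a dominant seventh chord on Bb.
Bb is not a diatonic chord root with this quality in G minor, but it lies a perfect fifth above Eb (VI), so the chord functions as an applied dominant of VI.
With F in the bass the chord is in second inversion, so the figured bass is 43.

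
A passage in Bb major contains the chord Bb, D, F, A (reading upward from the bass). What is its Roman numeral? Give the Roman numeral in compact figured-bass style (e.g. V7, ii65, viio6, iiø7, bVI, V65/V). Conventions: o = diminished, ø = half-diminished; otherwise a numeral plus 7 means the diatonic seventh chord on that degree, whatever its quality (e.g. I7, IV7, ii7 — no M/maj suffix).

Stacked in thirds the chord is Bb-D-F-A: a major seventh chord on Bb.
Bb is scale degree 1 in Bb major, and a major seventh chord on that degree is written I7.

I7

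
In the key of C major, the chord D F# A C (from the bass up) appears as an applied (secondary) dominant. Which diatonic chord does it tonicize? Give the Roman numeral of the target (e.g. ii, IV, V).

The chord is a dominant seventh chord on D.
A dominant resolves down a perfect fifth: D → G. In C major, G is scale degree 5, i.e. V.

V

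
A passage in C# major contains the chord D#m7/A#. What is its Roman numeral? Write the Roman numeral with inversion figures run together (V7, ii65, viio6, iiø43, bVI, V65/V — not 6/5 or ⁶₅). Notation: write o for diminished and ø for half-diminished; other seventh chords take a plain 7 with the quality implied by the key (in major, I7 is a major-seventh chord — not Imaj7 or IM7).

The pitches D#-F#-A#-C# form a minor seventh chord rooted on D#.
D# is scale degree 2 in C# major, and a minor seventh chord on that degree is written ii7.
With A# in the bass the chord is in second inversion, so the figured bass is 43.

ii43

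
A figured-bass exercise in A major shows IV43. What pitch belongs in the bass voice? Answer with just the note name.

IV in A major has root D; the chord is D-F#-A-C#.
The figure 43 means second inversion — the fifth is in the bass.

A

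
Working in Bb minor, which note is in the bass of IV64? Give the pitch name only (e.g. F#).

IV in Bb minor has root Eb; the chord is Eb-G-Bb.
The figure 64 means second inversion — the fifth is in the bass.

Bb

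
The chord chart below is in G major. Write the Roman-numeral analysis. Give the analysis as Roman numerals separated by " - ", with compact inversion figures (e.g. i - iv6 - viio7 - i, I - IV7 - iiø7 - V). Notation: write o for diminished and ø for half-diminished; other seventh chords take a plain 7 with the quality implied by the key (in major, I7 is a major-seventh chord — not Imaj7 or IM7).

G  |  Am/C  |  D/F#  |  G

G has root G, degree 1 in G major, so I.
Am/C has root A, degree 2 in G major, so ii6.
D/F# has root D, degree 5 in G major, so V6.
G: root G is the tonic; major triad there is I.

I - ii6 - V6 - I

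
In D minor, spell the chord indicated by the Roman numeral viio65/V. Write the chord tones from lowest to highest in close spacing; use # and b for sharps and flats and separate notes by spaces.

viio65/V is a secondary leading-tone chord. The target V is A in D minor; the applied chord is rooted a semitone below, on G#.
Building a fully diminished seventh chord on G# gives G#-B-D-F.
With the 65 figure the chord is in first inversion; from the bass B upward in close position it reads B-D-F-G#.

B D F G#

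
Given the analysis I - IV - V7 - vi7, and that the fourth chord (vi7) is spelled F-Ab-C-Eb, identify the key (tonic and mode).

The chord Fm7 is a minor seventh chord rooted on F; its label is vi7.
If F is scale degree 6 and the mode makes that degree carry a minor seventh chord, the tonic is Ab and the mode is major.

Ab major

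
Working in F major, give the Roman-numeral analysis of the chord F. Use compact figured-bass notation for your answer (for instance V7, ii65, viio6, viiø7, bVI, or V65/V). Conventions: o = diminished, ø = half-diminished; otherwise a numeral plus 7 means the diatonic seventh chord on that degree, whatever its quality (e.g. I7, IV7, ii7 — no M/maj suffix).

I

The pitches F-A-C form a major triad rooted on F.
F is scale degree 1 in F major, and a major triad on that degree is written I.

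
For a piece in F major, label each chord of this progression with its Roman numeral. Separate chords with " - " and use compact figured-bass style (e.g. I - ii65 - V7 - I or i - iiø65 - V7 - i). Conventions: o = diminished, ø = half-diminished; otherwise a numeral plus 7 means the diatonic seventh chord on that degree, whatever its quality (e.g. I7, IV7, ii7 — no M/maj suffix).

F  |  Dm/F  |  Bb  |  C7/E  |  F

I - vi6 - IV - V65 - I

F: major triad on F = scale degree 1 → I.
Dm/F has root D, degree 6 in F major, so vi6.
Bb has root Bb, degree 4 in F major, so IV.
C7/E has root C, degree 5 in F major, so V65.
F has root F, degree 1 in F major, so I.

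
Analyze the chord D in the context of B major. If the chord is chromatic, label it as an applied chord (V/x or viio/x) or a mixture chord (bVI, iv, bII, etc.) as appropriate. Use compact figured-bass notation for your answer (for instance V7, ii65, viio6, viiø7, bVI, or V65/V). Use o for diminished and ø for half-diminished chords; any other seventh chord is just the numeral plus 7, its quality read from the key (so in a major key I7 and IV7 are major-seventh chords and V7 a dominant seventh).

Stacked in thirds the chord is D-F#-A: a major triad on D.
D is the lowered third degree of B major (diatonic 3 would be D#). This is a major triad on the lowered third degree, borrowed from the parallel minor.

bIII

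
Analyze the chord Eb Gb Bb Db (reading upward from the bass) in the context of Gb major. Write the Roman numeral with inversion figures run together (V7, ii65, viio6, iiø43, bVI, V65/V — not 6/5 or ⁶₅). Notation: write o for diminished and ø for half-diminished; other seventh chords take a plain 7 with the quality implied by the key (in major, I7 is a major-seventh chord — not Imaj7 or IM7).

vi7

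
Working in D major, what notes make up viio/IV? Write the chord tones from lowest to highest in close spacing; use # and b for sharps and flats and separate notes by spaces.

The slash marks an applied leading-tone chord: viio of IV. In D major, IV is G, so the leading tone to it is F#, a half step below.
Building a diminished triad on F# gives F#-A-C.

F# A C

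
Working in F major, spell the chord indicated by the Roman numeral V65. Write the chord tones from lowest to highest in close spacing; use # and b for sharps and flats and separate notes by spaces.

E G Bb C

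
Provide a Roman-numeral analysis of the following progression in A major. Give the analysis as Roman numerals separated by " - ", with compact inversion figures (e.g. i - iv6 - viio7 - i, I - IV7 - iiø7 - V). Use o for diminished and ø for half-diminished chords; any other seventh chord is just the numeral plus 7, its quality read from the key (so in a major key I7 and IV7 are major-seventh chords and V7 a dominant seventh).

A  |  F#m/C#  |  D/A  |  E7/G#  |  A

A has root A, degree 1 in A major, so I.
F#m/C# has root F#, degree 6 in A major, so vi64.
D/A has root D, degree 4 in A major, so IV64.
E7/G#: root E is the dominant; dominant seventh chord there is V65.
A: root A is the tonic; major triad there is I.

I - vi64 - IV64 - V65 - I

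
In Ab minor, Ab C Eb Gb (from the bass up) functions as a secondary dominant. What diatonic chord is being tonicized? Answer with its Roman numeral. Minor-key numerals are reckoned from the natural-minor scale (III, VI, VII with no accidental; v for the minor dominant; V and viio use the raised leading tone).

iv

The chord is a dominant seventh chord on Ab.
A dominant resolves down a perfect fifth: Ab → Db. In Ab minor, Db is scale degree 4, i.e. iv.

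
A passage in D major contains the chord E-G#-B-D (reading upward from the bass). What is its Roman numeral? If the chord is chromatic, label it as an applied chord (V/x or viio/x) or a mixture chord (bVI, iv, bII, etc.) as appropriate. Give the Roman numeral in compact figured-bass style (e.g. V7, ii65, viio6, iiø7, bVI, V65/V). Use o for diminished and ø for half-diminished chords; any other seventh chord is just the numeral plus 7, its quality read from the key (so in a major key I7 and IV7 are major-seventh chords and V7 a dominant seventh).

V7/V

Stacked in thirds the chord is E-G#-B-D: a dominant seventh chord on E.
E is not a diatonic chord root with this quality in D major, but it lies a perfect fifth above A (V), so the chord functions as an applied dominant of V.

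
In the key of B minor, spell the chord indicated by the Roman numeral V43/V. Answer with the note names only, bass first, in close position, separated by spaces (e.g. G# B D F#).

G# B C# E#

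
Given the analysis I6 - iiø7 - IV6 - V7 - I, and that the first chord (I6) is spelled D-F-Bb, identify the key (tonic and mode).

Bb major

The chord Bb/D is a major triad rooted on Bb; its label is I6.
If Bb is scale degree 1 and the mode makes that degree carry a major triad, the tonic is Bb and the mode is major.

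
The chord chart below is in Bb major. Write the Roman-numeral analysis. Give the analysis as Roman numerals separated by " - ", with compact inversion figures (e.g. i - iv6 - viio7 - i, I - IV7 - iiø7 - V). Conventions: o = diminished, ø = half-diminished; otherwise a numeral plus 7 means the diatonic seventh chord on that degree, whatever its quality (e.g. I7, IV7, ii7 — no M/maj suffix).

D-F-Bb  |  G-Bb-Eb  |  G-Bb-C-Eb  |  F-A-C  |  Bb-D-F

D-F-Bb: root Bb is the tonic; major triad there is I6.
G-Bb-Eb: major triad on Eb = scale degree 4 → IV6.
G-Bb-C-Eb has root C, degree 2 in Bb major, so ii43.
F-A-C: root F is the dominant; major triad there is V.
Bb-D-F has root Bb, degree 1 in Bb major, so I.

I6 - IV6 - ii43 - V - I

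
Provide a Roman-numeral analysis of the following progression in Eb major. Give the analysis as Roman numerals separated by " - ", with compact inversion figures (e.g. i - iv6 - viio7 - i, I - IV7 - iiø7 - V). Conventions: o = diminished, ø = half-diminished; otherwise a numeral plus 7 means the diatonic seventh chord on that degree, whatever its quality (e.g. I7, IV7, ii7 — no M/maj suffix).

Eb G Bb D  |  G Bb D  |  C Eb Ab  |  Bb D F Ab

I7 - iii - IV6 - V7

Eb-G-Bb-D: root Eb is the tonic; major seventh chord there is I7.
G-Bb-D: root G is the mediant; minor triad there is iii.
C-Eb-Ab has root Ab, degree 4 in Eb major, so IV6.
Bb-D-F-Ab has root Bb, degree 5 in Eb major, so V7.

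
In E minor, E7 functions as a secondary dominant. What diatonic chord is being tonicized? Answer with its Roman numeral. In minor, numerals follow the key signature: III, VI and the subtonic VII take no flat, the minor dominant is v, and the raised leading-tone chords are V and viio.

iv

The chord is a dominant seventh chord on E.
A dominant resolves down a perfect fifth: E → A. In E minor, A is scale degree 4, i.e. iv.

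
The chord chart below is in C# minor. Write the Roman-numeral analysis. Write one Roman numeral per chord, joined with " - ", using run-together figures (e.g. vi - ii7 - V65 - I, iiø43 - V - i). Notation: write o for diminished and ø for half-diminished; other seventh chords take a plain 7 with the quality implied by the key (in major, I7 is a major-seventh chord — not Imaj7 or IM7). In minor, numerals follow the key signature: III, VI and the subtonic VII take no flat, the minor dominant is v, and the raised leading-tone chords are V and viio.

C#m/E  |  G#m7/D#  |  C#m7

i6 - v43 - i7

C#m/E has root C#, degree 1 in C# minor, so i6.
G#m7/D# has root G#, degree 5 in C# minor, so v43.
C#m7: root C# is the tonic; minor seventh chord there is i7.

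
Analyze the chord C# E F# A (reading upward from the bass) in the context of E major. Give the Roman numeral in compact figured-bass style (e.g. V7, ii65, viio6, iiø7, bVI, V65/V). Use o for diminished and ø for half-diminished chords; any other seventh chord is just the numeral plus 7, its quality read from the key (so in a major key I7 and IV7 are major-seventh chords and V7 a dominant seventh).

ii43

Stacked in thirds the chord is F#-A-C#-E: a minor seventh chord on F#.
F# is scale degree 2 in E major, and a minor seventh chord on that degree is written ii7.
With C# in the bass the chord is in second inversion, so the figured bass is 43.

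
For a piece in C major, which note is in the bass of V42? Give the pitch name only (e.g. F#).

F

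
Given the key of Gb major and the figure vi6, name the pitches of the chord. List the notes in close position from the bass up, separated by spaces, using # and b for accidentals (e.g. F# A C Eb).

The numeral's case and figure indicate a minor triad. In Gb major its root, the submediant, is Eb.
Stacking thirds from Eb gives Eb-Gb-Bb.
With the 6 figure the chord is in first inversion; from the bass Gb upward in close position it reads Gb-Bb-Eb.

Gb Bb Eb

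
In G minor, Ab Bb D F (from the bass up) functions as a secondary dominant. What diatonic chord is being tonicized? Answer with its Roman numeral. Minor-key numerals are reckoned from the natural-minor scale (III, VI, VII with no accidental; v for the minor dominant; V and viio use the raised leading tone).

The chord is a dominant seventh chord on Bb.
A dominant resolves down a perfect fifth: Bb → Eb. In G minor, Eb is scale degree 6, i.e. VI.

VI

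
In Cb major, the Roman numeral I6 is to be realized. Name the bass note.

Eb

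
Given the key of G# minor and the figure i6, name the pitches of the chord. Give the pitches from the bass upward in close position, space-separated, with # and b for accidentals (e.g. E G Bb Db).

In G# minor, the first degree is G#, and the diatonic chord built there is a minor triad.
That chord is spelled G#-B-D#.
The figured bass 6 indicates first inversion, placing the third (B) in the bass: B-D#-G#.

B D# G#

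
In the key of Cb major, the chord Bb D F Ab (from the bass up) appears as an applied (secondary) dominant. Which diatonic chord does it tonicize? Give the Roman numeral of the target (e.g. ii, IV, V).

The chord is a dominant seventh chord on Bb.
A dominant resolves down a perfect fifth: Bb → Eb. In Cb major, Eb is scale degree 3, i.e. iii.

iii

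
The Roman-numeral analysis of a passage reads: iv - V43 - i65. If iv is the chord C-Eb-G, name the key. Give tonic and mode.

The chord Cm is a minor triad rooted on C; its label is iv.
iv on C implies C is the subdominant; that puts the tonic at G, and the lowercase numeral fits minor mode.

G minor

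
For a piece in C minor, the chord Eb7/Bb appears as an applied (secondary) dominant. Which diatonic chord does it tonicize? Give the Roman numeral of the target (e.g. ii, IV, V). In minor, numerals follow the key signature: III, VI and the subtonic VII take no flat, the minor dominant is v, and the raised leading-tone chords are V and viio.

VI

The chord is a dominant seventh chord on Eb.
A dominant resolves down a perfect fifth: Eb → Ab. In C minor, Ab is scale degree 6, i.e. VI.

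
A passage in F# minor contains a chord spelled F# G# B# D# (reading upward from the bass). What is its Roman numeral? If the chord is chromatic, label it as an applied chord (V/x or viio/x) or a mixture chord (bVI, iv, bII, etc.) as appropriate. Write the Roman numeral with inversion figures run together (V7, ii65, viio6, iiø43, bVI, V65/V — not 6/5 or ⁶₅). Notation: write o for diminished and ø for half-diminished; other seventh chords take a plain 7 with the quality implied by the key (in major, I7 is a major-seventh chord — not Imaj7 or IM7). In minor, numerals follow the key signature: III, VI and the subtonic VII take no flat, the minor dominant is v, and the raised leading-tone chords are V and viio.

V42/V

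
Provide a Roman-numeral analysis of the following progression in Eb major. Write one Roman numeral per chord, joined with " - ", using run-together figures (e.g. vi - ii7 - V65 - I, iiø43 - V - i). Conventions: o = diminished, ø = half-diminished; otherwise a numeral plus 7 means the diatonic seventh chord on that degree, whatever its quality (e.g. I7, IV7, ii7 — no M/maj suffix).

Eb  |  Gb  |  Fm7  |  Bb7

I - bIII - ii7 - V7

Eb has root Eb, degree 1 in Eb major, so I.
Gb is non-diatonic — bIII, a mixture chord from Eb minor.
Fm7 has root F, degree 2 in Eb major, so ii7.
Bb7: dominant seventh chord on Bb = scale degree 5 → V7.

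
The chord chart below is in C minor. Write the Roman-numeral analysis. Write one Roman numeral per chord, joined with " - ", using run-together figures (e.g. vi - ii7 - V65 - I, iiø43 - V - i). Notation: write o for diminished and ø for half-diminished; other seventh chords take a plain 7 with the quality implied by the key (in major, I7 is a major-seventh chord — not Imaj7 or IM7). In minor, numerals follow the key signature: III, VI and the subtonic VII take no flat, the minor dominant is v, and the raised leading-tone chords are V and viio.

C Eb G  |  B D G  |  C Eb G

i - V6 - i

C-Eb-G has root C, degree 1 in C minor, so i.
B-D-G: root G is the dominant; major triad there is V6.
C-Eb-G: root C is the tonic; minor triad there is i.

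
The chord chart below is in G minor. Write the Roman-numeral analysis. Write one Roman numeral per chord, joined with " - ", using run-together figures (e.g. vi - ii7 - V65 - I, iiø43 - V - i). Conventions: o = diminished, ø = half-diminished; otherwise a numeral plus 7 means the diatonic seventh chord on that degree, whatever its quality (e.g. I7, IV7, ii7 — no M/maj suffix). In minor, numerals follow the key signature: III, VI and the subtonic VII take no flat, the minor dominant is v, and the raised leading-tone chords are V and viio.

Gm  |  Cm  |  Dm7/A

Gm has root G, degree 1 in G minor, so i.
Cm: root C is the subdominant; minor triad there is iv.
Dm7/A: root D is the dominant; minor seventh chord there is v43.

i - iv - v43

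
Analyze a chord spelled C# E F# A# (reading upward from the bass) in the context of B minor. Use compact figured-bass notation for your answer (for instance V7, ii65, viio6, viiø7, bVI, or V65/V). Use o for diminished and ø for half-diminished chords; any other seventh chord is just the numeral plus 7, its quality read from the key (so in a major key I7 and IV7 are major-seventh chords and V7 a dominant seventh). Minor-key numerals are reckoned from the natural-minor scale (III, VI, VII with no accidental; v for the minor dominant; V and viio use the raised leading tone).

Stacked in thirds the chord is F#-A#-C#-E: a dominant seventh chord on F#.
F# is scale degree 5 in B minor, and a dominant seventh chord on that degree is written V7.
With C# in the bass the chord is in second inversion, so the figured bass is 43.

V43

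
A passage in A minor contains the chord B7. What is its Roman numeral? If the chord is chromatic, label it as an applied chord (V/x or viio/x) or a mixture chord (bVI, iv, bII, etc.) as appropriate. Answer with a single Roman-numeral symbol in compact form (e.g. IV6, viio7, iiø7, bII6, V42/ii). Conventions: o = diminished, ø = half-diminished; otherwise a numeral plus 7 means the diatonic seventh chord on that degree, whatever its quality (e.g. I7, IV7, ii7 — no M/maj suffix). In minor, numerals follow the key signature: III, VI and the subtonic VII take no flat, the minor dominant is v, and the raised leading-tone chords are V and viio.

V7/V

The pitches B-D#-F#-A form a dominant seventh chord rooted on B.
B is not a diatonic chord root with this quality in A minor, but it lies a perfect fifth above E (V), so the chord functions as an applied dominant of V.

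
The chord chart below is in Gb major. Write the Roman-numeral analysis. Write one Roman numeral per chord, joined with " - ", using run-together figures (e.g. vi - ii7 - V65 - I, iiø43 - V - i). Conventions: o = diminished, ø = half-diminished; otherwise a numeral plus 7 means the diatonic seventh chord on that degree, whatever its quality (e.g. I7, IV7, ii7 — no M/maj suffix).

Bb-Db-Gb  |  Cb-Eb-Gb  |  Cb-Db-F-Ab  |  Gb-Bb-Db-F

Bb-Db-Gb has root Gb, degree 1 in Gb major, so I6.
Cb-Eb-Gb: major triad on Cb = scale degree 4 → IV.
Cb-Db-F-Ab: dominant seventh chord on Db = scale degree 5 → V42.
Gb-Bb-Db-F: root Gb is the tonic; major seventh chord there is I7.

I6 - IV - V42 - I7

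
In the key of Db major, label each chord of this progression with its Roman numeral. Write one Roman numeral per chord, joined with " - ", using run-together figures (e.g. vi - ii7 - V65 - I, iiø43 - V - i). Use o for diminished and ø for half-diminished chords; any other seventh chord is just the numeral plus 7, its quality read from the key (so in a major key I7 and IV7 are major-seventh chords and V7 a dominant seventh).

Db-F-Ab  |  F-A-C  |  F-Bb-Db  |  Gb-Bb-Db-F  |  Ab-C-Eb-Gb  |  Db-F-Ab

Db-F-Ab: major triad on Db = scale degree 1 → I.
F-A-C: chromatic; F is V of vi, so V/vi.
F-Bb-Db has root Bb, degree 6 in Db major, so vi64.
Gb-Bb-Db-F: root Gb is the subdominant; major seventh chord there is IV7.
Ab-C-Eb-Gb: dominant seventh chord on Ab = scale degree 5 → V7.
Db-F-Ab: root Db is the tonic; major triad there is I.

I - V/vi - vi64 - IV7 - V7 - I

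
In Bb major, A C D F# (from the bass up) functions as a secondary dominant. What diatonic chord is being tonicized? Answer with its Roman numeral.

The chord is a dominant seventh chord on D.
A dominant resolves down a perfect fifth: D → G. In Bb major, G is scale degree 6, i.e. vi.

vi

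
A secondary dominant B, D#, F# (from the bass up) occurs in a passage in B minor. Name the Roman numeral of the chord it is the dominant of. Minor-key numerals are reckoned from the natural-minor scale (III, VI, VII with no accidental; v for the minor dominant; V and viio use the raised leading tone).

The chord is a major triad on B.
A dominant resolves down a perfect fifth: B → E. In B minor, E is scale degree 4, i.e. iv.

iv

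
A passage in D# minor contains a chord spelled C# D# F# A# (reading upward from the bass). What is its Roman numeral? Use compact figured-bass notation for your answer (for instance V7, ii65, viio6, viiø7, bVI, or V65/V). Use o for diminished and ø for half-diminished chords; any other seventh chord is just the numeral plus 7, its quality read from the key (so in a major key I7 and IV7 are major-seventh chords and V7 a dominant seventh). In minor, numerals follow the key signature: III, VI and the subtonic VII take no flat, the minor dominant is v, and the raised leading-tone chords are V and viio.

i42

Stacked in thirds the chord is D#-F#-A#-C#: a minor seventh chord on D#.
In D# minor, D# is the tonic; the diatonic minor seventh chord there is i7.
With C# in the bass the chord is in third inversion, so the figured bass is 42.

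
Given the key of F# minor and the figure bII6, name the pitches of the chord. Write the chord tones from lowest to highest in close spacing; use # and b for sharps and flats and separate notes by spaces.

bII6 is the Neapolitan sixth — a major triad on the lowered second degree, here in its customary first inversion. In F# minor that root is G.
So the chord is G-B-D.
The figured bass 6 indicates first inversion, placing the third (B) in the bass: B-D-G.

B D G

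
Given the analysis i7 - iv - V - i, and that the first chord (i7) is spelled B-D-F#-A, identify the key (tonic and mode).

B minor

The anchor chord is a minor seventh chord on B, labeled i7.
If B is scale degree 1 and the mode makes that degree carry a minor seventh chord, the tonic is B and the mode is minor.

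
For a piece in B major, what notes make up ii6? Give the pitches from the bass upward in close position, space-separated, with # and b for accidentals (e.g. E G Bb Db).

E G# C#

In B major, scale degree 2 is C#, and the diatonic chord built there is a minor triad.
Stacking thirds from C# gives C#-E-G#.
With the 6 figure the chord is in first inversion; from the bass E upward in close position it reads E-G#-C#.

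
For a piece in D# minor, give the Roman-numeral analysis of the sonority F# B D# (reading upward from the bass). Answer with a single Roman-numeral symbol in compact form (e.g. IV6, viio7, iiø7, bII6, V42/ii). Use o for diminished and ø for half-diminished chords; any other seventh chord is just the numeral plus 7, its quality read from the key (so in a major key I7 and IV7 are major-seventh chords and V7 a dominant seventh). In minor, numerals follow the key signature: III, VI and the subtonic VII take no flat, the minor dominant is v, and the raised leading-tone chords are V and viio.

The pitches B-D#-F# form a major triad rooted on B.
B is scale degree 6 in D# minor, and a major triad on that degree is written VI.
With F# in the bass the chord is in second inversion, so the figured bass is 64.

VI64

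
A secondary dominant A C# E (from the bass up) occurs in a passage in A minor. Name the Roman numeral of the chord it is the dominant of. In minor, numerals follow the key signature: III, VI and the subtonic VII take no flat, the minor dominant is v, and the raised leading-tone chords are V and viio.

The chord is a major triad on A.
A dominant resolves down a perfect fifth: A → D. In A minor, D is scale degree 4, i.e. iv.

iv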